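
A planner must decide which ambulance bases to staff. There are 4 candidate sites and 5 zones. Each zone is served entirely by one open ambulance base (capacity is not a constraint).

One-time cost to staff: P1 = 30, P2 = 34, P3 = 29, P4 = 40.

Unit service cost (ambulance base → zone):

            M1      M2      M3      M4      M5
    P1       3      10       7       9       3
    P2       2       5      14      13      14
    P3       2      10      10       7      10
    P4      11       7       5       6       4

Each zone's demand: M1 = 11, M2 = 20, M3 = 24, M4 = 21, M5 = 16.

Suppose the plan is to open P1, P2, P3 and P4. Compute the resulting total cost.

Total cost: 549

Each zone is assigned to its cheapest site among the open ones.
{P1, P2, P3, P4}: M1→P2 2·11=22, M2→P2 5·20=100, M3→P4 5·24=120, M4→P4 6·21=126, M5→P1 3·16=48. Service 416; fixed 133; total 549.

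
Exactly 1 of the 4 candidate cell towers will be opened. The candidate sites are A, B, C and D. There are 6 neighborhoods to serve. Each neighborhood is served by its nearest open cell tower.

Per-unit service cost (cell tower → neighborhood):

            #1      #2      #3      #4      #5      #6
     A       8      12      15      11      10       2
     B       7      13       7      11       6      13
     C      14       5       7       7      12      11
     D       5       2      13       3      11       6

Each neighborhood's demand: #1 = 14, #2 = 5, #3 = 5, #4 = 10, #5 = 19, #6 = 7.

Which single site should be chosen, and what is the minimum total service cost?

With exactly 1 open, each neighborhood uses its cheapest among the chosen.
{D}: #1→D 5·14=70, #2→D 2·5=10, #3→D 13·5=65, #4→D 3·10=30, #5→D 11·19=209, #6→D 6·7=42. Service cost 426.
{B}: service cost 513
{A}: service cost 561
Among all 4 size-1 choices, {D} is lowest.

Choose D only; total service cost 426.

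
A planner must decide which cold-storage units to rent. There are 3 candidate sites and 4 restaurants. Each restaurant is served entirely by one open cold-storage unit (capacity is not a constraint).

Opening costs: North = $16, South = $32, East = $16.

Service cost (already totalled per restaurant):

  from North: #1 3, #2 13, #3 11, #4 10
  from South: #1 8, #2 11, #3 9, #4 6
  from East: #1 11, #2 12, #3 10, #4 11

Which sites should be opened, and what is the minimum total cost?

For any fixed open set, each restaurant goes to its cheapest open site; total = fixed + service.
{North}: #1→North 3, #2→North 13, #3→North 11, #4→North 10. Service 37; fixed 16; total 53.
{East}: #1→East 11, #2→East 12, #3→East 10, #4→East 11. Service 44; fixed 16; total 60.
{South}: service 34 + fixed 32 = 66
{North, South, East}: service 29 + fixed 64 = 93
No other subset beats 53.

Open North only; minimum total cost 53.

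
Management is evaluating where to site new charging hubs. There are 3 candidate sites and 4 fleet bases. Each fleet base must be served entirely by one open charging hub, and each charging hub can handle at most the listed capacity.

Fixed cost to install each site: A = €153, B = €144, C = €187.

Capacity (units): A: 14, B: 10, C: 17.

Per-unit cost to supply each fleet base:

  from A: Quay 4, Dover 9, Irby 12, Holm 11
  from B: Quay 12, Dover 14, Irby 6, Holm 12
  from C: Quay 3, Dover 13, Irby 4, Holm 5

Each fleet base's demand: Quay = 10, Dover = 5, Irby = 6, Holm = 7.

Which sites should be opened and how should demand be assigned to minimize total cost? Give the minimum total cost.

Open {A, C}: Quay→C 3·10=30, Dover→A 9·5=45, Irby→C 4·6=24, Holm→A 11·7=77.
Loads: A carries 12/14, C carries 16/17. Service 176; fixed 340; total 516.
Next best feasible plan costs 522.

Minimum total cost: 516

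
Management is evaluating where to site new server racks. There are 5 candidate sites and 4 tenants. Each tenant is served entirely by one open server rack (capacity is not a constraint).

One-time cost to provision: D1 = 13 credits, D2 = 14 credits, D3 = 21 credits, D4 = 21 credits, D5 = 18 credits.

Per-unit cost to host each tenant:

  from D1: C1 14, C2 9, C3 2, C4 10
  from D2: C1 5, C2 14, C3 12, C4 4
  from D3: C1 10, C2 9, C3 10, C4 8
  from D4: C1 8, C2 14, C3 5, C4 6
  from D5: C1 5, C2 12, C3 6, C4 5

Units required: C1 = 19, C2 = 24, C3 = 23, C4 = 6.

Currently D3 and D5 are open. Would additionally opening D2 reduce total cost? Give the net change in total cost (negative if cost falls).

Current service cost with {D3, D5}: 479.
Adding D2: each tenant re-picks its cheapest; new service cost 473, saving 6.
Extra fixed cost: 14. Net change = 14 − 6 = 8.
(Totals: 518 → 526.)

No — net change +8 (cost rises by 8).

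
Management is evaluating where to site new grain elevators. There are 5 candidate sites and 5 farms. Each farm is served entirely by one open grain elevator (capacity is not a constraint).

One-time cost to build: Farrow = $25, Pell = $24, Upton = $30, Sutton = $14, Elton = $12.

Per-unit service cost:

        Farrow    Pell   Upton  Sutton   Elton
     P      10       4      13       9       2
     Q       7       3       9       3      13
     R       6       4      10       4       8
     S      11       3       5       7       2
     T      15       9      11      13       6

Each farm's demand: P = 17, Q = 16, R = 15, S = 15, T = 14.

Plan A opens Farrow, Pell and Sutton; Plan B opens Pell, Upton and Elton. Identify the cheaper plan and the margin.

Plan B is cheaper by 88.

Plan A: {Farrow, Pell, Sutton}: P→Pell 4·17=68, Q→Pell 3·16=48, R→Pell 4·15=60, S→Pell 3·15=45, T→Pell 9·14=126. Service 347; fixed 63; total 410.
Plan B: {Pell, Upton, Elton}: P→Elton 2·17=34, Q→Pell 3·16=48, R→Pell 4·15=60, S→Elton 2·15=30, T→Elton 6·14=84. Service 256; fixed 66; total 322.
Difference: |410 − 322| = 88.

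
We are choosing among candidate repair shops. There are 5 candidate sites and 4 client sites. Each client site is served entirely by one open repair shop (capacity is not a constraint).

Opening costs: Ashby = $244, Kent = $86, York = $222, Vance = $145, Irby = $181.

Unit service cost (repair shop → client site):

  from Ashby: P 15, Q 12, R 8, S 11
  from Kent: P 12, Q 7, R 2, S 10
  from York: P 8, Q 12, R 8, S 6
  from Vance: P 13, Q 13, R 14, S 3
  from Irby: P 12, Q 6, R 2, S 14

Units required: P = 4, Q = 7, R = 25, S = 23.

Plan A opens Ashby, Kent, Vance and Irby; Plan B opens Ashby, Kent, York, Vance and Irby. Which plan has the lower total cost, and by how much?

Plan A is cheaper by 206.

Plan A: {Ashby, Kent, Vance, Irby}: P→Kent 12·4=48, Q→Irby 6·7=42, R→Kent 2·25=50, S→Vance 3·23=69. Service 209; fixed 656; total 865.
Plan B: {Ashby, Kent, York, Vance, Irby}: P→York 8·4=32, Q→Irby 6·7=42, R→Kent 2·25=50, S→Vance 3·23=69. Service 193; fixed 878; total 1071.
Difference: |865 − 1071| = 206.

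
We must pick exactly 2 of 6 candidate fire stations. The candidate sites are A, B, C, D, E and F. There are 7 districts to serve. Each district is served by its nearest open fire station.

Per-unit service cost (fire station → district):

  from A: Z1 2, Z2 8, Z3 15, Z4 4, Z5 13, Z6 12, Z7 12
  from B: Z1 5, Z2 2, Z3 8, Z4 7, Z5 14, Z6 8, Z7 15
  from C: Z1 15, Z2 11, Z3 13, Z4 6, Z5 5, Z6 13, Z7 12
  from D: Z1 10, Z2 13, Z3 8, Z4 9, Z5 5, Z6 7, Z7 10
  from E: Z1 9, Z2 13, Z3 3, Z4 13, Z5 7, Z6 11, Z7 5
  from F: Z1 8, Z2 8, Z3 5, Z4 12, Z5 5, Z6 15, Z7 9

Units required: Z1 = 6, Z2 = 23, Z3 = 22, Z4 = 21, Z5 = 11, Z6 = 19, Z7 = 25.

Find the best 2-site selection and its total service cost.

Choose B and E; total service cost 643.

With exactly 2 open, each district uses its cheapest among the chosen.
{B, E}: Z1→B 5·6=30, Z2→B 2·23=46, Z3→E 3·22=66, Z4→B 7·21=147, Z5→E 7·11=77, Z6→B 8·19=152, Z7→E 5·25=125. Service cost 643.
{A, E}: service cost 757
{B, F}: service cost 765
Among all 15 size-2 choices, {B, E} is lowest.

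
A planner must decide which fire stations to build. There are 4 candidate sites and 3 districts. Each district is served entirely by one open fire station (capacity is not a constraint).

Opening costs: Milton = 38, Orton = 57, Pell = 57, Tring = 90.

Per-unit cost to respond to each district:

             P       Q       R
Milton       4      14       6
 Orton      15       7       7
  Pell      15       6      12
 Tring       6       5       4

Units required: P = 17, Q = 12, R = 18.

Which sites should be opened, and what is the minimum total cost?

For any fixed open set, each district goes to its cheapest open site; total = fixed + service.
{Tring}: P→Tring 6·17=102, Q→Tring 5·12=60, R→Tring 4·18=72. Service 234; fixed 90; total 324.
{Milton, Tring}: service 200 + fixed 128 = 328
{Milton, Pell}: service 248 + fixed 95 = 343
{Milton, Orton, Pell, Tring}: service 200 + fixed 242 = 442
(All 15 nonempty subsets were checked; Tring only is lowest.)

Open Tring only; minimum total cost 324.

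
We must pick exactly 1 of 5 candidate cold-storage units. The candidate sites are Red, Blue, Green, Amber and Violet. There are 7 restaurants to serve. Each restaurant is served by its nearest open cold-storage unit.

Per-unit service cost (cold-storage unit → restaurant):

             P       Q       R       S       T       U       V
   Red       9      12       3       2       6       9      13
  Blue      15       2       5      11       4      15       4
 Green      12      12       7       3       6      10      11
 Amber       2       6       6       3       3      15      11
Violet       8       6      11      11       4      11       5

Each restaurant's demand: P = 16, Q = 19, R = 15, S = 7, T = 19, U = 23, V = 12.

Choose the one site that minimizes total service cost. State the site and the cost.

Choose Amber only; total service cost 791.

With exactly 1 open, each restaurant uses its cheapest among the chosen.
{Amber}: P→Amber 2·16=32, Q→Amber 6·19=114, R→Amber 6·15=90, S→Amber 3·7=21, T→Amber 3·19=57, U→Amber 15·23=345, V→Amber 11·12=132. Service cost 791.
{Violet}: service cost 873
{Blue}: service cost 899
Among all 5 size-1 choices, {Amber} is lowest.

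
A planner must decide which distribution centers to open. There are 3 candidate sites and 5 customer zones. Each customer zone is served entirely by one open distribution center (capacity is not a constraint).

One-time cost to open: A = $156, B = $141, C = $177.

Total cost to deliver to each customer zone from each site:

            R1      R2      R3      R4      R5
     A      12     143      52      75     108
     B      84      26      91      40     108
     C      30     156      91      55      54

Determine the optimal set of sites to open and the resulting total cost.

For any fixed open set, each customer zone goes to its cheapest open site; total = fixed + service.
{B}: R1→B 84, R2→B 26, R3→B 91, R4→B 40, R5→B 108. Service 349; fixed 141; total 490.
{A, B}: R1→A 12, R2→B 26, R3→A 52, R4→B 40, R5→A 108. Service 238; fixed 297; total 535.
{A}: service 390 + fixed 156 = 546
{A, B, C}: R1→A 12, R2→B 26, R3→A 52, R4→B 40, R5→C 54. Service 184; fixed 474; total 658.
No other subset beats 490.

Open B only; minimum total cost 490.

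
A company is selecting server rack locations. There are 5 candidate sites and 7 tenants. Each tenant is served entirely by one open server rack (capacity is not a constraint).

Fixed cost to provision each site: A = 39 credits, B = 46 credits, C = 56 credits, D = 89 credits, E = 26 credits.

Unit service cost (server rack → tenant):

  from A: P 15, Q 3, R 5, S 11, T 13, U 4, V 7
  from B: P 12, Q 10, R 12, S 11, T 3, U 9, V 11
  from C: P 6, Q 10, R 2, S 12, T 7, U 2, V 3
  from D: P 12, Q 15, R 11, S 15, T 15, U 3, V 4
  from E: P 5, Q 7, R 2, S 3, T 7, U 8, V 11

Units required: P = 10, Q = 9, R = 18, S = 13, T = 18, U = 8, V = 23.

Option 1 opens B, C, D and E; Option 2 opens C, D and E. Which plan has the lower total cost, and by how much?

Option 1 is cheaper by 26.

Option 1: {B, C, D, E}: P→E 5·10=50, Q→E 7·9=63, R→C 2·18=36, S→E 3·13=39, T→B 3·18=54, U→C 2·8=16, V→C 3·23=69. Service 327; fixed 217; total 544.
Option 2: {C, D, E}: P→E 5·10=50, Q→E 7·9=63, R→C 2·18=36, S→E 3·13=39, T→C 7·18=126, U→C 2·8=16, V→C 3·23=69. Service 399; fixed 171; total 570.
Difference: |544 − 570| = 26.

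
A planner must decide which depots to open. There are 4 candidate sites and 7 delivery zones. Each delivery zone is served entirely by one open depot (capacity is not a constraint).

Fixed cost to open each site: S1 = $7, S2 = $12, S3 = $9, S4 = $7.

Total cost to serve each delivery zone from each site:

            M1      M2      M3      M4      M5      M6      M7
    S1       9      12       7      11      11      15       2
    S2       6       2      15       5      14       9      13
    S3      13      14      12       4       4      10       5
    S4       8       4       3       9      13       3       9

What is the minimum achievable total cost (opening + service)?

Minimum total cost: 47

For any fixed open set, each delivery zone goes to its cheapest open site; total = fixed + service.
{S3, S4}: M1→S4 8, M2→S4 4, M3→S4 3, M4→S3 4, M5→S3 4, M6→S4 3, M7→S3 5. Service 31; fixed 16; total 47.
{S1, S3, S4}: M1→S4 8, M2→S4 4, M3→S4 3, M4→S3 4, M5→S3 4, M6→S4 3, M7→S1 2. Service 28; fixed 23; total 51.
{S1, S4}: service 40 + fixed 14 = 54
{S1, S2, S3, S4}: service 24 + fixed 35 = 59
No other subset beats 47.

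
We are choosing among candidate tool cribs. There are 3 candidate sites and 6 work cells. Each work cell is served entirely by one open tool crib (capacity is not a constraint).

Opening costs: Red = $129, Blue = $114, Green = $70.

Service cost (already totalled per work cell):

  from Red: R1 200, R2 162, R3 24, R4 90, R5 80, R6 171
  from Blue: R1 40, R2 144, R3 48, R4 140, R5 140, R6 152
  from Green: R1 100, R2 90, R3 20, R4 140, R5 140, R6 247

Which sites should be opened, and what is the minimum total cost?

For any fixed open set, each work cell goes to its cheapest open site; total = fixed + service.
{Red, Green}: R1→Green 100, R2→Green 90, R3→Green 20, R4→Red 90, R5→Red 80, R6→Red 171. Service 551; fixed 199; total 750.
{Blue, Green}: service 582 + fixed 184 = 766
{Red, Blue}: service 530 + fixed 243 = 773
{Red, Blue, Green}: service 472 + fixed 313 = 785
(All 7 nonempty subsets were checked; Red and Green is lowest.)

Open Red and Green; minimum total cost 750.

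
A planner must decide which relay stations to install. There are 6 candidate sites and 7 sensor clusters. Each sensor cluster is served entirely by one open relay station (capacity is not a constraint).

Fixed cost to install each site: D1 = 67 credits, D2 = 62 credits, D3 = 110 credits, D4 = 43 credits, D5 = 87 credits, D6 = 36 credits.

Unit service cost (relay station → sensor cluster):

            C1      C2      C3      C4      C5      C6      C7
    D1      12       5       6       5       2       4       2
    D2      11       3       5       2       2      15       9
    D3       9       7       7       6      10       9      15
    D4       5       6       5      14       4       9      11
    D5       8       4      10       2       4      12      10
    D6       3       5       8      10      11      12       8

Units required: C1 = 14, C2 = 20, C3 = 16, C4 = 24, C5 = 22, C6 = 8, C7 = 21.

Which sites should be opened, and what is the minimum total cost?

Open D1, D2 and D6; minimum total cost 513.

For any fixed open set, each sensor cluster goes to its cheapest open site; total = fixed + service.
{D1, D2, D6}: C1→D6 3·14=42, C2→D2 3·20=60, C3→D2 5·16=80, C4→D2 2·24=48, C5→D1 2·22=44, C6→D1 4·8=32, C7→D1 2·21=42. Service 348; fixed 165; total 513.
{D1, D2, D4}: C1→D4 5·14=70, C2→D2 3·20=60, C3→D2 5·16=80, C4→D2 2·24=48, C5→D1 2·22=44, C6→D1 4·8=32, C7→D1 2·21=42. Service 376; fixed 172; total 548.
{D1, D2, D4, D6}: C1→D6 3·14=42, C2→D2 3·20=60, C3→D2 5·16=80, C4→D2 2·24=48, C5→D1 2·22=44, C6→D1 4·8=32, C7→D1 2·21=42. Service 348; fixed 208; total 556.
{D1, D2, D3, D4, D5, D6}: service 348 + fixed 405 = 753
No other subset beats 513.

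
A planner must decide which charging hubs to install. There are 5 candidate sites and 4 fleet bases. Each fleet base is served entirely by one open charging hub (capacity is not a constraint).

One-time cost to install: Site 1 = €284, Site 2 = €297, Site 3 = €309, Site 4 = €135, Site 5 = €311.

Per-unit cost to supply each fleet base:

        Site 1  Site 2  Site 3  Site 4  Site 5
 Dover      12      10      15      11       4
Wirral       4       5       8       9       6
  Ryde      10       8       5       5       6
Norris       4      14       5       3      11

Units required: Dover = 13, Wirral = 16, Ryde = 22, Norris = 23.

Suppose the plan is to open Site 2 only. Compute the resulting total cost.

Each fleet base is assigned to its cheapest site among the open ones.
{Site 2}: Dover→Site 2 10·13=130, Wirral→Site 2 5·16=80, Ryde→Site 2 8·22=176, Norris→Site 2 14·23=322. Service 708; fixed 297; total 1005.

Total cost: 1005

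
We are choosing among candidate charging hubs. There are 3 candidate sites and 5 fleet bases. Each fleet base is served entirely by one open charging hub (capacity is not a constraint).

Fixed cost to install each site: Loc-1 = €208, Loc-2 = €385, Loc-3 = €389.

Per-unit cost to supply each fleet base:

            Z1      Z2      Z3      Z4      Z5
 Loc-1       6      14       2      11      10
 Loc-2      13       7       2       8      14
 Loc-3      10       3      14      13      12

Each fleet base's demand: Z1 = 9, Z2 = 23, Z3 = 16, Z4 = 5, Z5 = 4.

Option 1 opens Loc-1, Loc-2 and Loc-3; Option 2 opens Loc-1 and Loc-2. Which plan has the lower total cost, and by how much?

Option 1: {Loc-1, Loc-2, Loc-3}: Z1→Loc-1 6·9=54, Z2→Loc-3 3·23=69, Z3→Loc-1 2·16=32, Z4→Loc-2 8·5=40, Z5→Loc-1 10·4=40. Service 235; fixed 982; total 1217.
Option 2: {Loc-1, Loc-2}: Z1→Loc-1 6·9=54, Z2→Loc-2 7·23=161, Z3→Loc-1 2·16=32, Z4→Loc-2 8·5=40, Z5→Loc-1 10·4=40. Service 327; fixed 593; total 920.
Difference: |1217 − 920| = 297.

Option 2 is cheaper by 297.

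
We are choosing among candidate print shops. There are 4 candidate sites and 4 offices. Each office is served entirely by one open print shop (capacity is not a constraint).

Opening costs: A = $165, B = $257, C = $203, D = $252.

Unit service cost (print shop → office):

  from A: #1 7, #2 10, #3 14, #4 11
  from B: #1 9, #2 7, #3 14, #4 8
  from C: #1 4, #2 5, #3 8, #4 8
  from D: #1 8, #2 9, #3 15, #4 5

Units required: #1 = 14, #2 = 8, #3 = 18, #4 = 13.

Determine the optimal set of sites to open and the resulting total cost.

Open C only; minimum total cost 547.

For any fixed open set, each office goes to its cheapest open site; total = fixed + service.
{C}: #1→C 4·14=56, #2→C 5·8=40, #3→C 8·18=144, #4→C 8·13=104. Service 344; fixed 203; total 547.
{A, C}: service 344 + fixed 368 = 712
{A}: #1→A 7·14=98, #2→A 10·8=80, #3→A 14·18=252, #4→A 11·13=143. Service 573; fixed 165; total 738.
{A, B, C, D}: service 305 + fixed 877 = 1182
No other subset beats 547.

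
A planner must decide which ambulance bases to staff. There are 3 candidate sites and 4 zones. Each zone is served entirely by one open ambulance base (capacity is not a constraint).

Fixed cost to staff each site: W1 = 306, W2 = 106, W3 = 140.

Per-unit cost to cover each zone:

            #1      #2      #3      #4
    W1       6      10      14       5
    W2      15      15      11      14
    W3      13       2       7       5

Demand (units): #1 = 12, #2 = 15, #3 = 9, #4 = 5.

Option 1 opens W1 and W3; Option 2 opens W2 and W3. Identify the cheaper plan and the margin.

Option 2 is cheaper by 116.

Option 1: {W1, W3}: #1→W1 6·12=72, #2→W3 2·15=30, #3→W3 7·9=63, #4→W1 5·5=25. Service 190; fixed 446; total 636.
Option 2: {W2, W3}: #1→W3 13·12=156, #2→W3 2·15=30, #3→W3 7·9=63, #4→W3 5·5=25. Service 274; fixed 246; total 520.
Difference: |636 − 520| = 116.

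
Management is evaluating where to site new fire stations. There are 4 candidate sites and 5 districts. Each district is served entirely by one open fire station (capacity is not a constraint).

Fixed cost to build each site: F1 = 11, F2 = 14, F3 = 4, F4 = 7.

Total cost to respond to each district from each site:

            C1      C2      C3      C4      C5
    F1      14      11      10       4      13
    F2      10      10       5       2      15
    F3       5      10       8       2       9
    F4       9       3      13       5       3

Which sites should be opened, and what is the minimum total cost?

For any fixed open set, each district goes to its cheapest open site; total = fixed + service.
{F3, F4}: C1→F3 5, C2→F4 3, C3→F3 8, C4→F3 2, C5→F4 3. Service 21; fixed 11; total 32.
{F3}: service 34 + fixed 4 = 38
{F4}: C1→F4 9, C2→F4 3, C3→F4 13, C4→F4 5, C5→F4 3. Service 33; fixed 7; total 40.
{F1, F2, F3, F4}: C1→F3 5, C2→F4 3, C3→F2 5, C4→F2 2, C5→F4 3. Service 18; fixed 36; total 54.
No other subset beats 32.

Open F3 and F4; minimum total cost 32.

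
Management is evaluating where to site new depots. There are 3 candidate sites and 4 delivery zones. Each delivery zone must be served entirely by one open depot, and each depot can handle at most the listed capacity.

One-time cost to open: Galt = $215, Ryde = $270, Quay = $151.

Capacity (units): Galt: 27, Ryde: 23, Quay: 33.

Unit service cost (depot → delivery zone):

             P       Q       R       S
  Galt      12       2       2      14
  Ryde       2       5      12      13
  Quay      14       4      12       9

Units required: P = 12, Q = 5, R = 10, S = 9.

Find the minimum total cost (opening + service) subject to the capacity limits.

Minimum total cost: 621

Open {Galt, Quay}: P→Galt 12·12=144, Q→Galt 2·5=10, R→Galt 2·10=20, S→Quay 9·9=81.
Loads: Galt carries 27/27, Quay carries 9/33. Service 255; fixed 366; total 621.
Next best feasible plan costs 631.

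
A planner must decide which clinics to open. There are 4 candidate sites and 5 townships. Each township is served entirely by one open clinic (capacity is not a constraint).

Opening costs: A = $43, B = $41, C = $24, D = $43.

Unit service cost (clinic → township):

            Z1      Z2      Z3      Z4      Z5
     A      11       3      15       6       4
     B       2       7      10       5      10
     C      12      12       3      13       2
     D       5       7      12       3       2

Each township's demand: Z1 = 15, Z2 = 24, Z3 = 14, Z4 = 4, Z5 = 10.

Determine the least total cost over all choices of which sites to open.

For any fixed open set, each township goes to its cheapest open site; total = fixed + service.
{A, B, C}: Z1→B 2·15=30, Z2→A 3·24=72, Z3→C 3·14=42, Z4→B 5·4=20, Z5→C 2·10=20. Service 184; fixed 108; total 292.
{A, B, C, D}: Z1→B 2·15=30, Z2→A 3·24=72, Z3→C 3·14=42, Z4→D 3·4=12, Z5→C 2·10=20. Service 176; fixed 151; total 327.
{A, C, D}: service 221 + fixed 110 = 331
{C}: Z1→C 12·15=180, Z2→C 12·24=288, Z3→C 3·14=42, Z4→C 13·4=52, Z5→C 2·10=20. Service 582; fixed 24; total 606.
No other subset beats 292.

Minimum total cost: 292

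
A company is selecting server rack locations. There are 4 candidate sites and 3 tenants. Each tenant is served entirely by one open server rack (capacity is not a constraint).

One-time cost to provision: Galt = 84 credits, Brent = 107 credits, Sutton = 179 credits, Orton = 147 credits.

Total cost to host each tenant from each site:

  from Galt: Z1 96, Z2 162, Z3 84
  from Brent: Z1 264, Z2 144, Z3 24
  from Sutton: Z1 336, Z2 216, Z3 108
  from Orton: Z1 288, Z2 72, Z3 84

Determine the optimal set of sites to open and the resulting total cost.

Open Galt only; minimum total cost 426.

For any fixed open set, each tenant goes to its cheapest open site; total = fixed + service.
{Galt}: Z1→Galt 96, Z2→Galt 162, Z3→Galt 84. Service 342; fixed 84; total 426.
{Galt, Brent}: Z1→Galt 96, Z2→Brent 144, Z3→Brent 24. Service 264; fixed 191; total 455.
{Galt, Orton}: service 252 + fixed 231 = 483
{Galt, Brent, Sutton, Orton}: Z1→Galt 96, Z2→Orton 72, Z3→Brent 24. Service 192; fixed 517; total 709.
No other subset beats 426.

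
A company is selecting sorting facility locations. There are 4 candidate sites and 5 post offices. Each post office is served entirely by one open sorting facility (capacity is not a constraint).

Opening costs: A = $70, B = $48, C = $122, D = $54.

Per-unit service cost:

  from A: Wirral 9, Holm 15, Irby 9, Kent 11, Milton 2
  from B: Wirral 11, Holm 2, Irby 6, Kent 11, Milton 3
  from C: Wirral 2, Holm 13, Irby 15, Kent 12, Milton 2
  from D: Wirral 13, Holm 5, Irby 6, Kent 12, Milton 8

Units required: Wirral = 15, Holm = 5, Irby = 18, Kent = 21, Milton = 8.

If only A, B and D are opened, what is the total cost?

Each post office is assigned to its cheapest site among the open ones.
{A, B, D}: Wirral→A 9·15=135, Holm→B 2·5=10, Irby→B 6·18=108, Kent→A 11·21=231, Milton→A 2·8=16. Service 500; fixed 172; total 672.

Total cost: 672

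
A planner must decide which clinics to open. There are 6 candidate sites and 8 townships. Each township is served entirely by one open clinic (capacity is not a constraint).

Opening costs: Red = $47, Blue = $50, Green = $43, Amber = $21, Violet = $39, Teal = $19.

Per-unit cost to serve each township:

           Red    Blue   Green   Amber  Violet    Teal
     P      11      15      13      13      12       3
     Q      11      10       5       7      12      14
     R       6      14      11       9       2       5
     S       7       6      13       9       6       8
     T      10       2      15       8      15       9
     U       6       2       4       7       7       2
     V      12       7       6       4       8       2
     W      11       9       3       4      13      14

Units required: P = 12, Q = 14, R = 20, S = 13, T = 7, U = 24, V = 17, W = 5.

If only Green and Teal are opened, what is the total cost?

Each township is assigned to its cheapest site among the open ones.
{Green, Teal}: P→Teal 3·12=36, Q→Green 5·14=70, R→Teal 5·20=100, S→Teal 8·13=104, T→Teal 9·7=63, U→Teal 2·24=48, V→Teal 2·17=34, W→Green 3·5=15. Service 470; fixed 62; total 532.

Total cost: 532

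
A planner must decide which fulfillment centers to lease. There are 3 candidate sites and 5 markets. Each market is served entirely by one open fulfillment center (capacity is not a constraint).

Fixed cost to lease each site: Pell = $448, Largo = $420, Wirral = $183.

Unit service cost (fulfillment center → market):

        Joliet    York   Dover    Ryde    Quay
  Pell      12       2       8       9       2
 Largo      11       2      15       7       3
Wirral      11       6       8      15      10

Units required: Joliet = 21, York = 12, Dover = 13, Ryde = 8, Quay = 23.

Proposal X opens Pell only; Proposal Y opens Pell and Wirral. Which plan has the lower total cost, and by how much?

Proposal X is cheaper by 162.

Proposal X: {Pell}: Joliet→Pell 12·21=252, York→Pell 2·12=24, Dover→Pell 8·13=104, Ryde→Pell 9·8=72, Quay→Pell 2·23=46. Service 498; fixed 448; total 946.
Proposal Y: {Pell, Wirral}: Joliet→Wirral 11·21=231, York→Pell 2·12=24, Dover→Pell 8·13=104, Ryde→Pell 9·8=72, Quay→Pell 2·23=46. Service 477; fixed 631; total 1108.
Difference: |946 − 1108| = 162.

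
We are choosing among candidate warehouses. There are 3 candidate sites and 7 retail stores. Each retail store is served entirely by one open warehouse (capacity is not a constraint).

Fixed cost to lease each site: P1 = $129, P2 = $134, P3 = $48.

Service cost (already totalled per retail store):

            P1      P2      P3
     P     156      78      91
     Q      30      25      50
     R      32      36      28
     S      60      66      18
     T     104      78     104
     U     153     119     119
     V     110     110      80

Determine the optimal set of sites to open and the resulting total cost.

For any fixed open set, each retail store goes to its cheapest open site; total = fixed + service.
{P3}: P→P3 91, Q→P3 50, R→P3 28, S→P3 18, T→P3 104, U→P3 119, V→P3 80. Service 490; fixed 48; total 538.
{P2, P3}: service 426 + fixed 182 = 608
{P2}: service 512 + fixed 134 = 646
{P1, P2, P3}: P→P2 78, Q→P2 25, R→P3 28, S→P3 18, T→P2 78, U→P2 119, V→P3 80. Service 426; fixed 311; total 737.
(All 7 nonempty subsets were checked; P3 only is lowest.)

Open P3 only; minimum total cost 538.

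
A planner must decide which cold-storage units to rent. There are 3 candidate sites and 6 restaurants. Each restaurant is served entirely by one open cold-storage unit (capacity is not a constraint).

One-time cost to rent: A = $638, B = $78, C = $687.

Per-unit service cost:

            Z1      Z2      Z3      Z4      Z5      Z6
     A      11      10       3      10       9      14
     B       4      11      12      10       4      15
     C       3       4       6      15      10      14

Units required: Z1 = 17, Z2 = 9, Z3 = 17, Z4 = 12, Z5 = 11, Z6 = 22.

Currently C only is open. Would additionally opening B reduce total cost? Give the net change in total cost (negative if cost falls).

Yes — net change −48 (cost falls by 48).

Current service cost with {C}: 787.
Adding B: each restaurant re-picks its cheapest; new service cost 661, saving 126.
Extra fixed cost: 78. Net change = 78 − 126 = -48.
(Totals: 1474 → 1426.)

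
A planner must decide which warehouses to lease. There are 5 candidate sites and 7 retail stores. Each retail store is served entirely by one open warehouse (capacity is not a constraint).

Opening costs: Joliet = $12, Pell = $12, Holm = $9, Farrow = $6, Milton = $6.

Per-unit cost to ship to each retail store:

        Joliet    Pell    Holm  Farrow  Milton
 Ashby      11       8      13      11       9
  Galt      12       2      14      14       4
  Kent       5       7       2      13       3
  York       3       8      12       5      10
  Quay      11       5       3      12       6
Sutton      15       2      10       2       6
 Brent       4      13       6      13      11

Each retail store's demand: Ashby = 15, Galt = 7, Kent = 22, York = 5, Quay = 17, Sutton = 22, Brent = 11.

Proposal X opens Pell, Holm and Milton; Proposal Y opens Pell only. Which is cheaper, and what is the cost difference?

Proposal X: {Pell, Holm, Milton}: Ashby→Pell 8·15=120, Galt→Pell 2·7=14, Kent→Holm 2·22=44, York→Pell 8·5=40, Quay→Holm 3·17=51, Sutton→Pell 2·22=44, Brent→Holm 6·11=66. Service 379; fixed 27; total 406.
Proposal Y: {Pell}: Ashby→Pell 8·15=120, Galt→Pell 2·7=14, Kent→Pell 7·22=154, York→Pell 8·5=40, Quay→Pell 5·17=85, Sutton→Pell 2·22=44, Brent→Pell 13·11=143. Service 600; fixed 12; total 612.
Difference: |406 − 612| = 206.

Proposal X is cheaper by 206.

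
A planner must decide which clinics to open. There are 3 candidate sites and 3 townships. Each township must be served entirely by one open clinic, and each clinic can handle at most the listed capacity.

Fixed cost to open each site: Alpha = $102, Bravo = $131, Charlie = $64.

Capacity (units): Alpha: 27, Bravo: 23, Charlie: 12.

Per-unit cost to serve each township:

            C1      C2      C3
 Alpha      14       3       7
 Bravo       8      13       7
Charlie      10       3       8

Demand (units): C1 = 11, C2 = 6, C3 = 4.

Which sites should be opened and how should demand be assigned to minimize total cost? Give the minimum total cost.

Open {Alpha}: C1→Alpha 14·11=154, C2→Alpha 3·6=18, C3→Alpha 7·4=28.
Loads: Alpha carries 21/27. Service 200; fixed 102; total 302.
Next best feasible plan costs 322.

Minimum total cost: 302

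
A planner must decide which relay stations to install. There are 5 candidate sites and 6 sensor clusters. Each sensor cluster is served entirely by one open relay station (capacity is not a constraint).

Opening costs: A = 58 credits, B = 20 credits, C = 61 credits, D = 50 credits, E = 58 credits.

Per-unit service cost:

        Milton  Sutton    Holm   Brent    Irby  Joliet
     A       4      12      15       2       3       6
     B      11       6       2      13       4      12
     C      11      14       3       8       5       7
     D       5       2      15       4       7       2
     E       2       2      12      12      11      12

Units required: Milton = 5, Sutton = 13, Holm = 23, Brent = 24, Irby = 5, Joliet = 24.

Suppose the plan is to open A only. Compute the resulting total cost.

Total cost: 786

Each sensor cluster is assigned to its cheapest site among the open ones.
{A}: Milton→A 4·5=20, Sutton→A 12·13=156, Holm→A 15·23=345, Brent→A 2·24=48, Irby→A 3·5=15, Joliet→A 6·24=144. Service 728; fixed 58; total 786.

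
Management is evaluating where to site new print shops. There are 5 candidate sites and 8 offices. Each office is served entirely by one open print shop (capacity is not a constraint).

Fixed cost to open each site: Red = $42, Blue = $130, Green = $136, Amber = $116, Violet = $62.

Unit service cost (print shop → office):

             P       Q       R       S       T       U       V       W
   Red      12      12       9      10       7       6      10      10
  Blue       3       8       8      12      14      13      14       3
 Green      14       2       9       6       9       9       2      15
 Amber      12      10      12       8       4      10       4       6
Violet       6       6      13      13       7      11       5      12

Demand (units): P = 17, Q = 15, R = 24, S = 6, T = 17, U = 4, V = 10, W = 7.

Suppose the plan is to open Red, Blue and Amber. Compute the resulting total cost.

Each office is assigned to its cheapest site among the open ones.
{Red, Blue, Amber}: P→Blue 3·17=51, Q→Blue 8·15=120, R→Blue 8·24=192, S→Amber 8·6=48, T→Amber 4·17=68, U→Red 6·4=24, V→Amber 4·10=40, W→Blue 3·7=21. Service 564; fixed 288; total 852.

Total cost: 852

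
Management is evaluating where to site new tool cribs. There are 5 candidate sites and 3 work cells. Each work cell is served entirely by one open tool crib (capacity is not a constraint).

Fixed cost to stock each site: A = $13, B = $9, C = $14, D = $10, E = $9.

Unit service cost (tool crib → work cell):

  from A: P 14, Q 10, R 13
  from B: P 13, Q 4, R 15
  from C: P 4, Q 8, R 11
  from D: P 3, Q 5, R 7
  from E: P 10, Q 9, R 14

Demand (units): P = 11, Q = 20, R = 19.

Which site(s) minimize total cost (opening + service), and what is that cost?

For any fixed open set, each work cell goes to its cheapest open site; total = fixed + service.
{B, D}: P→D 3·11=33, Q→B 4·20=80, R→D 7·19=133. Service 246; fixed 19; total 265.
{B, D, E}: service 246 + fixed 28 = 274
{D}: P→D 3·11=33, Q→D 5·20=100, R→D 7·19=133. Service 266; fixed 10; total 276.
{A, B, C, D, E}: service 246 + fixed 55 = 301
No other subset beats 265.

Open B and D; minimum total cost 265.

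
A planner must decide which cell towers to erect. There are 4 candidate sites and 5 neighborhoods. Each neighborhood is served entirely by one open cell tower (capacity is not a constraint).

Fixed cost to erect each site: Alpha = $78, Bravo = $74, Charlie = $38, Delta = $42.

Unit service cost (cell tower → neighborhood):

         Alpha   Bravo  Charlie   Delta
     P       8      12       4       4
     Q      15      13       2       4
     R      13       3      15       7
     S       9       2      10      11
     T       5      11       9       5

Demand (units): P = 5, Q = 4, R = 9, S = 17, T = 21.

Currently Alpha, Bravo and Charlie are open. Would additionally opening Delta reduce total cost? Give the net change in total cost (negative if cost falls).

Current service cost with {Alpha, Bravo, Charlie}: 194.
Adding Delta: each neighborhood re-picks its cheapest; new service cost 194, saving 0.
Extra fixed cost: 42. Net change = 42 − 0 = 42.
(Totals: 384 → 426.)

No — net change +42 (cost rises by 42).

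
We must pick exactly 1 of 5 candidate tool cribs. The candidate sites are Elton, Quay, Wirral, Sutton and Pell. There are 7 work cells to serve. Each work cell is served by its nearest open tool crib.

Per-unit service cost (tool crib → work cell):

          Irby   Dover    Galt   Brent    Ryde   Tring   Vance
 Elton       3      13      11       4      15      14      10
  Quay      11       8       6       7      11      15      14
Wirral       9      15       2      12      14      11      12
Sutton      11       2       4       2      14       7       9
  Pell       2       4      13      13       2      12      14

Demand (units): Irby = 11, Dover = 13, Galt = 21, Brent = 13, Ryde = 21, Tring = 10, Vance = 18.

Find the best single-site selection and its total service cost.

Choose Sutton only; total service cost 783.

With exactly 1 open, each work cell uses its cheapest among the chosen.
{Sutton}: Irby→Sutton 11·11=121, Dover→Sutton 2·13=26, Galt→Sutton 4·21=84, Brent→Sutton 2·13=26, Ryde→Sutton 14·21=294, Tring→Sutton 7·10=70, Vance→Sutton 9·18=162. Service cost 783.
{Pell}: service cost 930
{Quay}: service cost 1075
Among all 5 size-1 choices, {Sutton} is lowest.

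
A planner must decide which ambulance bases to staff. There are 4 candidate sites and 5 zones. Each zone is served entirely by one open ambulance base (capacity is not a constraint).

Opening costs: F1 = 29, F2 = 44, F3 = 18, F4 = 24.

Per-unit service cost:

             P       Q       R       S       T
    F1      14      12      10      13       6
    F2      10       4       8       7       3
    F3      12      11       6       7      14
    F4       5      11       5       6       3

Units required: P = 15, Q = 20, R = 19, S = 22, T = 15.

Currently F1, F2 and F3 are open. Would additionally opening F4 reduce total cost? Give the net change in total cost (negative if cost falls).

Yes — net change −92 (cost falls by 92).

Current service cost with {F1, F2, F3}: 543.
Adding F4: each zone re-picks its cheapest; new service cost 427, saving 116.
Extra fixed cost: 24. Net change = 24 − 116 = -92.
(Totals: 634 → 542.)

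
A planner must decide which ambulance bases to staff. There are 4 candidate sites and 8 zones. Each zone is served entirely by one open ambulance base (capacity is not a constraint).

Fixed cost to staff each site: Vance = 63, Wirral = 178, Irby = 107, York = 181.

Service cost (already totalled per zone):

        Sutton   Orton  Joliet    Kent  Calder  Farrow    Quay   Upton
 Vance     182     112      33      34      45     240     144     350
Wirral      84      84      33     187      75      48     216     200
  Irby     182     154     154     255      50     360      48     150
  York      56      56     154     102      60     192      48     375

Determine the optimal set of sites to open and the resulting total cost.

For any fixed open set, each zone goes to its cheapest open site; total = fixed + service.
{Vance, Wirral, Irby}: Sutton→Wirral 84, Orton→Wirral 84, Joliet→Vance 33, Kent→Vance 34, Calder→Vance 45, Farrow→Wirral 48, Quay→Irby 48, Upton→Irby 150. Service 526; fixed 348; total 874.
{Vance, Wirral}: Sutton→Wirral 84, Orton→Wirral 84, Joliet→Vance 33, Kent→Vance 34, Calder→Vance 45, Farrow→Wirral 48, Quay→Vance 144, Upton→Wirral 200. Service 672; fixed 241; total 913.
{Vance, Wirral, York}: Sutton→York 56, Orton→York 56, Joliet→Vance 33, Kent→Vance 34, Calder→Vance 45, Farrow→Wirral 48, Quay→York 48, Upton→Wirral 200. Service 520; fixed 422; total 942.
{Vance, Wirral, Irby, York}: Sutton→York 56, Orton→York 56, Joliet→Vance 33, Kent→Vance 34, Calder→Vance 45, Farrow→Wirral 48, Quay→Irby 48, Upton→Irby 150. Service 470; fixed 529; total 999.
(All 15 nonempty subsets were checked; Vance, Wirral and Irby is lowest.)

Open Vance, Wirral and Irby; minimum total cost 874.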